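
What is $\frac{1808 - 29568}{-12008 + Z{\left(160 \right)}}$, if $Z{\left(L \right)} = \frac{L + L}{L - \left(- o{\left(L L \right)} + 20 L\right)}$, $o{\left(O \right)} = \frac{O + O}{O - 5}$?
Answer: $\frac{1349094360}{583575907} \approx 2.3118$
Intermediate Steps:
$o{\left(O \right)} = \frac{2 O}{-5 + O}$
$Z{\left(L \right)} = \frac{2 L}{- 19 L + \frac{2 L^{2}}{-5 + L^{2}}}$ ($Z{\left(L \right)} = \frac{L + L}{L - \left(20 L - \frac{2 L L}{-5 + L L}\right)} = \frac{2 L}{L + \left(- 20 L + \frac{2 L^{2}}{-5 + L^{2}}\right)} = \frac{2 L}{- 19 L + \frac{2 L^{2}}{-5 + L^{2}}}$)
$\frac{1808 - 29568}{-12008 + Z{\left(160 \right)}} = \frac{1808 - 29568}{-12008 + \frac{2 \left(-5 + 160^{2}\right)}{95 - 19 \cdot 160^{2} + 2 \cdot 160}} = - \frac{27760}{-12008 + \frac{2 \left(-5 + 25600\right)}{95 - 486400 + 320}} = - \frac{27760}{-12008 + 2 \frac{1}{95 - 486400 + 320} \cdot 25595} = - \frac{27760}{-12008 + 2 \frac{1}{-485985} \cdot 25595} = - \frac{27760}{-12008 + 2 \left(- \frac{1}{485985}\right) 25595} = - \frac{27760}{-12008 - \frac{10238}{97197}} = - \frac{27760}{- \frac{1167151814}{97197}} = \left(-27760\right) \left(- \frac{97197}{1167151814}\right) = \frac{1349094360}{583575907}$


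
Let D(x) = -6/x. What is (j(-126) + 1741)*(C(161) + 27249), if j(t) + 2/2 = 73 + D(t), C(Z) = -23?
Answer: 1036602724/21 ≈ 4.9362e+7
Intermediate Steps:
j(t) = 72 - 6/t (j(t) = -1 + (73 - 6/t) = 72 - 6/t)
(j(-126) + 1741)*(C(161) + 27249) = ((72 - 6/(-126)) + 1741)*(-23 + 27249) = ((72 - 6*(-1/126)) + 1741)*27226 = ((72 + 1/21) + 1741)*27226 = (1513/21 + 1741)*27226 = (38074/21)*27226 = 1036602724/21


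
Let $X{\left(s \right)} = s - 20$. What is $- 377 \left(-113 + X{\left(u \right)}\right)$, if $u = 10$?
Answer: $46371$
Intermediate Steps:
$X{\left(s \right)} = -20 + s$
$- 377 \left(-113 + X{\left(u \right)}\right) = - 377 \left(-113 + \left(-20 + 10\right)\right) = - 377 \left(-113 - 10\right) = \left(-377\right) \left(-123\right) = 46371$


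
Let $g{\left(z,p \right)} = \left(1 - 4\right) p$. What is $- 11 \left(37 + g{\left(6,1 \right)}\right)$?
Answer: $-374$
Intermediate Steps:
$g{\left(z,p \right)} = - 3 p$
$- 11 \left(37 + g{\left(6,1 \right)}\right) = - 11 \left(37 - 3\right) = \left(-11\right) 34 = -374$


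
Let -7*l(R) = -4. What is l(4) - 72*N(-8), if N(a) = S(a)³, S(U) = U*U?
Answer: -132120572/7 ≈ -1.8874e+7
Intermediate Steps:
S(U) = U²
l(R) = 4/7 (l(R) = -⅐*(-4) = 4/7)
N(a) = a⁶ (N(a) = (a²)³ = a⁶)
l(4) - 72*N(-8) = 4/7 - 72*(-8)⁶ = 4/7 - 72*262144 = 4/7 - 18874368 = -132120572/7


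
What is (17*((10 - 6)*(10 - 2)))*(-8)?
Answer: -4352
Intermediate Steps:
(17*((10 - 6)*(10 - 2)))*(-8) = (17*(4*8))*(-8) = (17*32)*(-8) = 544*(-8) = -4352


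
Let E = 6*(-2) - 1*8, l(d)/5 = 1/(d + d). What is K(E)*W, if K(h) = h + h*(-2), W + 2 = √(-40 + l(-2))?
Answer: -40 + 10*I*√165 ≈ -40.0 + 128.45*I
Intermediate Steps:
l(d) = 5/(2*d) (l(d) = 5/(d + d) = 5/((2*d)) = 5*(1/(2*d)) = 5/(2*d))
W = -2 + I*√165/2 (W = -2 + √(-40 + (5/2)/(-2)) = -2 + √(-40 + (5/2)*(-½)) = -2 + √(-40 - 5/4) = -2 + √(-165/4) = -2 + I*√165/2 ≈ -2.0 + 6.4226*I)
E = -20 (E = -12 - 8 = -20)
K(h) = -h (K(h) = h - 2*h = -h)
K(E)*W = (-1*(-20))*(-2 + I*√165/2) = 20*(-2 + I*√165/2) = -40 + 10*I*√165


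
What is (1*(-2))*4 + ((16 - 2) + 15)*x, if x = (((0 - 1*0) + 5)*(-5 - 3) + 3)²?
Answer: 39693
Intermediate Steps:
x = 1369 (x = (((0 + 0) + 5)*(-8) + 3)² = ((0 + 5)*(-8) + 3)² = (5*(-8) + 3)² = (-40 + 3)² = (-37)² = 1369)
(1*(-2))*4 + ((16 - 2) + 15)*x = (1*(-2))*4 + ((16 - 2) + 15)*1369 = -2*4 + (14 + 15)*1369 = -8 + 29*1369 = -8 + 39701 = 39693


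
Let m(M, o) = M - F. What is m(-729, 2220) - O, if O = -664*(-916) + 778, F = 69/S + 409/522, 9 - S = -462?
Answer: -49969970593/81954 ≈ -6.0973e+5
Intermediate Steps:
S = 471 (S = 9 - 1*(-462) = 9 + 462 = 471)
F = 76219/81954 (F = 69/471 + 409/522 = 69*(1/471) + 409*(1/522) = 23/157 + 409/522 = 76219/81954 ≈ 0.93002)
O = 609002 (O = 608224 + 778 = 609002)
m(M, o) = -76219/81954 + M (m(M, o) = M - 1*76219/81954 = M - 76219/81954 = -76219/81954 + M)
m(-729, 2220) - O = (-76219/81954 - 729) - 1*609002 = -59820685/81954 - 609002 = -49969970593/81954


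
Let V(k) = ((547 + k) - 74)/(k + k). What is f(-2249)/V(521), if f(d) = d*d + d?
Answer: 2634046792/497 ≈ 5.2999e+6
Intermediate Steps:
f(d) = d + d² (f(d) = d² + d = d + d²)
V(k) = (473 + k)/(2*k) (V(k) = (473 + k)/((2*k)) = (473 + k)*(1/(2*k)) = (473 + k)/(2*k))
f(-2249)/V(521) = (-2249*(1 - 2249))/(((½)*(473 + 521)/521)) = (-2249*(-2248))/(((½)*(1/521)*994)) = 5055752/(497/521) = 5055752*(521/497) = 2634046792/497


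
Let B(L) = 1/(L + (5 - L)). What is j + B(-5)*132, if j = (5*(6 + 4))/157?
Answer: 20974/785 ≈ 26.718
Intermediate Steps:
B(L) = 1/5
j = 50/157 (j = (5*10)*(1/157) = 50*(1/157) = 50/157 ≈ 0.31847)
j + B(-5)*132 = 50/157 + (1/5)*132 = 50/157 + 132/5 = 20974/785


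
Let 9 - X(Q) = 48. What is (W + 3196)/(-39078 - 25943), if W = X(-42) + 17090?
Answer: -20247/65021 ≈ -0.31139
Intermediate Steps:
X(Q) = -39 (X(Q) = 9 - 1*48 = 9 - 48 = -39)
W = 17051 (W = -39 + 17090 = 17051)
(W + 3196)/(-39078 - 25943) = (17051 + 3196)/(-39078 - 25943) = 20247/(-65021) = 20247*(-1/65021) = -20247/65021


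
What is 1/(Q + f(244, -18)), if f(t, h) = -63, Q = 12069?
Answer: 1/12006 ≈ 8.3292e-5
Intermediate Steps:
1/(Q + f(244, -18)) = 1/(12069 - 63) = 1/12006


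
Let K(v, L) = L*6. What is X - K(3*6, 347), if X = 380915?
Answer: 378833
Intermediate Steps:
K(v, L) = 6*L
X - K(3*6, 347) = 380915 - 6*347 = 380915 - 1*2082 = 380915 - 2082 = 378833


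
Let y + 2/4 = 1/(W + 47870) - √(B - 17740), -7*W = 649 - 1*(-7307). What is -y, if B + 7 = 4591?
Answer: 81780/163567 + 2*I*√3289 ≈ 0.49998 + 114.7*I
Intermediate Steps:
B = 4584 (B = -7 + 4591 = 4584)
W = -7956/7 (W = -(649 - 1*(-7307))/7 = -(649 + 7307)/7 = -⅐*7956 = -7956/7 ≈ -1136.6)
y = -81780/163567 - 2*I*√3289 (y = -½ + (1/(-7956/7 + 47870) - √(4584 - 17740)) = -½ + (1/(327134/7) - √(-13156)) = -½ + (7/327134 - 2*I*√3289) = -81780/163567 - 2*I*√3289 ≈ -0.49998 - 114.7*I)
-y = -(-81780/163567 - 2*I*√3289) = 81780/163567 + 2*I*√3289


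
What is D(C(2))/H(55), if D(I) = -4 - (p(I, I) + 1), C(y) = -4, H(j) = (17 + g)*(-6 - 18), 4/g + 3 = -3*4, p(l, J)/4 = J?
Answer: -55/2008 ≈ -0.027390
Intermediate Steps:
p(l, J) = 4*J
g = -4/15 (g = 4/(-3 - 3*4) = 4/(-3 - 12) = 4/(-15) = 4*(-1/15) = -4/15 ≈ -0.26667)
H(j) = -2008/5 (H(j) = (17 - 4/15)*(-6 - 18) = (251/15)*(-24) = -2008/5)
D(I) = -5 - 4*I (D(I) = -4 - (4*I + 1) = -4 - (1 + 4*I) = -4 + (-1 - 4*I) = -5 - 4*I)
D(C(2))/H(55) = (-5 - 4*(-4))/(-2008/5) = -5*(-5 + 16)/2008 = -5/2008*11 = -55/2008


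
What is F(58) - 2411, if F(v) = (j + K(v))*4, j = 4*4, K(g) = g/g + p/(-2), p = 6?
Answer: -2355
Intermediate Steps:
K(g) = -2 (K(g) = g/g + 6/(-2) = 1 + 6*(-1/2) = 1 - 3 = -2)
j = 16
F(v) = 56 (F(v) = (16 - 2)*4 = 14*4 = 56)
F(58) - 2411 = 56 - 2411 = -2355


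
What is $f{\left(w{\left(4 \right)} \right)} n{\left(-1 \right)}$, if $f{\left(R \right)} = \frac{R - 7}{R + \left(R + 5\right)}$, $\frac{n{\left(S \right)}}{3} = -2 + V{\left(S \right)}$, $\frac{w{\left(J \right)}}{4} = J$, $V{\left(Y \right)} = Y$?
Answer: $- \frac{81}{37} \approx -2.1892$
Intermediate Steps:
$w{\left(J \right)} = 4 J$
$n{\left(S \right)} = -6 + 3 S$ ($n{\left(S \right)} = 3 \left(-2 + S\right) = -6 + 3 S$)
$f{\left(R \right)} = \frac{-7 + R}{5 + 2 R}$ ($f{\left(R \right)} = \frac{-7 + R}{R + \left(5 + R\right)} = \frac{-7 + R}{5 + 2 R}$)
$f{\left(w{\left(4 \right)} \right)} n{\left(-1 \right)} = \frac{-7 + 4 \cdot 4}{5 + 2 \cdot 4 \cdot 4} \left(-6 + 3 \left(-1\right)\right) = \frac{-7 + 16}{5 + 2 \cdot 16} \left(-6 - 3\right) = \frac{1}{5 + 32} \cdot 9 \left(-9\right) = \frac{1}{37} \cdot 9 \left(-9\right) = \frac{9}{37} \left(-9\right) = - \frac{81}{37}$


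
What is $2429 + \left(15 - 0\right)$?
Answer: $2444$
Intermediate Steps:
$2429 + \left(15 - 0\right) = 2429 + \left(15 + 0\right) = 2429 + 15 = 2444$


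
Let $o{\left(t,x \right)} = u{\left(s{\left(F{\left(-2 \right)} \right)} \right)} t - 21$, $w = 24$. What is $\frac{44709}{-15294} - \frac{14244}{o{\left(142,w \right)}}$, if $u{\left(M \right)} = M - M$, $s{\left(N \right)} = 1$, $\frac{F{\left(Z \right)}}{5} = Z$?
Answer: $\frac{24100983}{35686} \approx 675.36$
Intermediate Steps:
$F{\left(Z \right)} = 5 Z$
$u{\left(M \right)} = 0$
$o{\left(t,x \right)} = -21$ ($o{\left(t,x \right)} = 0 t - 21 = 0 - 21 = -21$)
$\frac{44709}{-15294} - \frac{14244}{o{\left(142,w \right)}} = \frac{44709}{-15294} - \frac{14244}{-21} = 44709 \left(- \frac{1}{15294}\right) - - \frac{4748}{7} = - \frac{14903}{5098} + \frac{4748}{7} = \frac{24100983}{35686}$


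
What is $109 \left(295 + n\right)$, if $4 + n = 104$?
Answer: $43055$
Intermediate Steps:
$n = 100$ ($n = -4 + 104 = 100$)
$109 \left(295 + n\right) = 109 \left(295 + 100\right) = 109 \cdot 395 = 43055$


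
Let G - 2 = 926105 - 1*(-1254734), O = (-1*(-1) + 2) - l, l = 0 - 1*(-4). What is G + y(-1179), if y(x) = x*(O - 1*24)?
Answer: 2210316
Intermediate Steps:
l = 4 (l = 0 + 4 = 4)
O = -1 (O = (-1*(-1) + 2) - 1*4 = (1 + 2) - 4 = 3 - 4 = -1)
y(x) = -25*x (y(x) = x*(-1 - 1*24) = x*(-1 - 24) = x*(-25) = -25*x)
G = 2180841 (G = 2 + (926105 - 1*(-1254734)) = 2 + (926105 + 1254734) = 2 + 2180839 = 2180841)
G + y(-1179) = 2180841 - 25*(-1179) = 2180841 + 29475 = 2210316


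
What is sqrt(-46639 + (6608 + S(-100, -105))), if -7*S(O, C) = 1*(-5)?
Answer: 2*I*sqrt(490371)/7 ≈ 200.08*I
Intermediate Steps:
S(O, C) = 5/7 (S(O, C) = -(-5)/7 = -1/7*(-5) = 5/7)
sqrt(-46639 + (6608 + S(-100, -105))) = sqrt(-46639 + (6608 + 5/7)) = sqrt(-46639 + 46261/7) = sqrt(-280212/7) = 2*I*sqrt(490371)/7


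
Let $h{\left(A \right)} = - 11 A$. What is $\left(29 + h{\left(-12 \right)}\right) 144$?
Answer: $23184$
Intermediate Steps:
$\left(29 + h{\left(-12 \right)}\right) 144 = \left(29 - -132\right) 144 = \left(29 + 132\right) 144 = 161 \cdot 144 = 23184$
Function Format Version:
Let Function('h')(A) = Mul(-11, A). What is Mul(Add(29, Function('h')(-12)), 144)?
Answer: 23184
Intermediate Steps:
Mul(Add(29, Function('h')(-12)), 144) = Mul(Add(29, Mul(-11, -12)), 144) = Mul(Add(29, 132), 144) = Mul(161, 144) = 23184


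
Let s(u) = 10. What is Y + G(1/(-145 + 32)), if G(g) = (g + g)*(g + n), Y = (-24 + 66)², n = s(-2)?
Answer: 22522258/12769 ≈ 1763.8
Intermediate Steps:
n = 10
Y = 1764 (Y = 42² = 1764)
G(g) = 2*g*(10 + g) (G(g) = (g + g)*(g + 10) = (2*g)*(10 + g) = 2*g*(10 + g))
Y + G(1/(-145 + 32)) = 1764 + 2*(10 + 1/(-145 + 32))/(-145 + 32) = 1764 + 2*(10 + 1/(-113))/(-113) = 1764 + 2*(-1/113)*(10 - 1/113) = 1764 + 2*(-1/113)*(1129/113) = 1764 - 2258/12769 = 22522258/12769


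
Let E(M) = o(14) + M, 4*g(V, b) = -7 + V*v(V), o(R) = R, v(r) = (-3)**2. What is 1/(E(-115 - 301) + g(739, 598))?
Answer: 1/1259 ≈ 0.00079428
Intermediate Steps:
v(r) = 9
g(V, b) = -7/4 + 9*V/4 (g(V, b) = (-7 + V*9)/4 = (-7 + 9*V)/4 = -7/4 + 9*V/4)
E(M) = 14 + M
1/(E(-115 - 301) + g(739, 598)) = 1/((14 + (-115 - 301)) + (-7/4 + (9/4)*739)) = 1/((14 - 416) + (-7/4 + 6651/4)) = 1/(-402 + 1661) = 1/1259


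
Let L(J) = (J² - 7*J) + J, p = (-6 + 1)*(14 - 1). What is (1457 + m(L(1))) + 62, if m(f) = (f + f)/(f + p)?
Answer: 10634/7 ≈ 1519.1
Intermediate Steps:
p = -65 (p = -5*13 = -65)
L(J) = J² - 6*J
m(f) = 2*f/(-65 + f) (m(f) = (f + f)/(f - 65) = (2*f)/(-65 + f) = 2*f/(-65 + f))
(1457 + m(L(1))) + 62 = (1457 + 2*(1*(-6 + 1))/(-65 + 1*(-6 + 1))) + 62 = (1457 + 2*(1*(-5))/(-65 + 1*(-5))) + 62 = (1457 + 2*(-5)/(-65 - 5)) + 62 = (1457 + 2*(-5)/(-70)) + 62 = (1457 + 2*(-5)*(-1/70)) + 62 = (1457 + ⅐) + 62 = 10200/7 + 62 = 10634/7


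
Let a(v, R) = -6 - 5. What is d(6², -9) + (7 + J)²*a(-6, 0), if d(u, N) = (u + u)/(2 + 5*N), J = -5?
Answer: -1964/43 ≈ -45.674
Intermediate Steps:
a(v, R) = -11
d(u, N) = 2*u/(2 + 5*N) (d(u, N) = (2*u)/(2 + 5*N) = 2*u/(2 + 5*N))
d(6², -9) + (7 + J)²*a(-6, 0) = 2*6²/(2 + 5*(-9)) + (7 - 5)²*(-11) = 2*36/(2 - 45) + 2²*(-11) = 2*36/(-43) + 4*(-11) = 2*36*(-1/43) - 44 = -72/43 - 44 = -1964/43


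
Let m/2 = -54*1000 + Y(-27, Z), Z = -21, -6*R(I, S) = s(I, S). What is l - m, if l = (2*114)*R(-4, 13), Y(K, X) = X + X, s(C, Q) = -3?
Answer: 108198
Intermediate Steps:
R(I, S) = ½ (R(I, S) = -⅙*(-3) = ½)
Y(K, X) = 2*X
l = 114 (l = (2*114)*(½) = 228*(½) = 114)
m = -108084 (m = 2*(-54*1000 + 2*(-21)) = 2*(-54000 - 42) = 2*(-54042) = -108084)
l - m = 114 - 1*(-108084) = 114 + 108084 = 108198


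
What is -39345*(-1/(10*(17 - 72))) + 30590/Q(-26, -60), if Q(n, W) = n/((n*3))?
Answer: 10086831/110 ≈ 91699.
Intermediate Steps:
Q(n, W) = ⅓ (Q(n, W) = n/((3*n)) = n*(1/(3*n)) = ⅓)
-39345*(-1/(10*(17 - 72))) + 30590/Q(-26, -60) = -39345*(-1/(10*(17 - 72))) + 30590/(⅓) = -39345/((-10*(-55))) + 30590*3 = -39345/550 + 91770 = -39345*1/550 + 91770 = -7869/110 + 91770 = 10086831/110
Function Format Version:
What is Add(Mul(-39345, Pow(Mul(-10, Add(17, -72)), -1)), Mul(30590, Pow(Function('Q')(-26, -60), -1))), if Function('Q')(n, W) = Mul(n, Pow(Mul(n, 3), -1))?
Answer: Rational(10086831, 110) ≈ 91699.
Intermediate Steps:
Function('Q')(n, W) = Rational(1, 3) (Function('Q')(n, W) = Mul(n, Pow(Mul(3, n), -1)) = Mul(n, Mul(Rational(1, 3), Pow(n, -1))) = Rational(1, 3))
Add(Mul(-39345, Pow(Mul(-10, Add(17, -72)), -1)), Mul(30590, Pow(Function('Q')(-26, -60), -1))) = Add(Mul(-39345, Pow(Mul(-10, Add(17, -72)), -1)), Mul(30590, Pow(Rational(1, 3), -1))) = Add(Mul(-39345, Pow(Mul(-10, -55), -1)), Mul(30590, 3)) = Add(Mul(-39345, Pow(550, -1)), 91770) = Add(Mul(-39345, Rational(1, 550)), 91770) = Add(Rational(-7869, 110), 91770) = Rational(10086831, 110)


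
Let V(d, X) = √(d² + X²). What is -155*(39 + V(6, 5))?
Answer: -6045 - 155*√61 ≈ -7255.6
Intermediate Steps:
V(d, X) = √(X² + d²)
-155*(39 + V(6, 5)) = -155*(39 + √(5² + 6²)) = -155*(39 + √(25 + 36)) = -155*(39 + √61) = -6045 - 155*√61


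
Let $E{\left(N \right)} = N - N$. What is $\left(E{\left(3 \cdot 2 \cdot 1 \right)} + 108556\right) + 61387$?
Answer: $169943$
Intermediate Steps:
$E{\left(N \right)} = 0$
$\left(E{\left(3 \cdot 2 \cdot 1 \right)} + 108556\right) + 61387 = \left(0 + 108556\right) + 61387 = 108556 + 61387 = 169943$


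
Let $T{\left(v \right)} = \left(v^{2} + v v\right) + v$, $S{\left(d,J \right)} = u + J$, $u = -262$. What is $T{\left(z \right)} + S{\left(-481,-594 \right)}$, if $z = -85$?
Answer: $13509$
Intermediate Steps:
$S{\left(d,J \right)} = -262 + J$
$T{\left(v \right)} = v + 2 v^{2}$ ($T{\left(v \right)} = \left(v^{2} + v^{2}\right) + v = 2 v^{2} + v = v + 2 v^{2}$)
$T{\left(z \right)} + S{\left(-481,-594 \right)} = - 85 \left(1 + 2 \left(-85\right)\right) - 856 = - 85 \left(1 - 170\right) - 856 = \left(-85\right) \left(-169\right) - 856 = 14365 - 856 = 13509$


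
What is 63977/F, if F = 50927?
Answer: 63977/50927 ≈ 1.2562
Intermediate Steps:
63977/F = 63977/50927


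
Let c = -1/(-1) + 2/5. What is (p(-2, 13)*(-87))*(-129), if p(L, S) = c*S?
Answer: 1021293/5 ≈ 2.0426e+5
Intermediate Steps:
c = 7/5 (c = -1*(-1) + 2*(⅕) = 1 + ⅖ = 7/5 ≈ 1.4000)
p(L, S) = 7*S/5
(p(-2, 13)*(-87))*(-129) = (((7/5)*13)*(-87))*(-129) = ((91/5)*(-87))*(-129) = -7917/5*(-129) = 1021293/5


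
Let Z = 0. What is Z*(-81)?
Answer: 0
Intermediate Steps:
Z*(-81) = 0*(-81) = 0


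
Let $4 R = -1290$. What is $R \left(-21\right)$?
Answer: $\frac{13545}{2} \approx 6772.5$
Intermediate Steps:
$R = - \frac{645}{2}$ ($R = \frac{1}{4} \left(-1290\right) = - \frac{645}{2} \approx -322.5$)
$R \left(-21\right) = \left(- \frac{645}{2}\right) \left(-21\right) = \frac{13545}{2}$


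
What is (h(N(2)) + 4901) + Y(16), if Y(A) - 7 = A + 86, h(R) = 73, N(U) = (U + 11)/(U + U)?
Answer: 5083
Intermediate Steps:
N(U) = (11 + U)/(2*U) (N(U) = (11 + U)/((2*U)) = (11 + U)*(1/(2*U)) = (11 + U)/(2*U))
Y(A) = 93 + A (Y(A) = 7 + (A + 86) = 7 + (86 + A) = 93 + A)
(h(N(2)) + 4901) + Y(16) = (73 + 4901) + (93 + 16) = 4974 + 109 = 5083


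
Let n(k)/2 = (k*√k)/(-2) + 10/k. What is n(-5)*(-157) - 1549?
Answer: -921 - 785*I*√5 ≈ -921.0 - 1755.3*I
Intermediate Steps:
n(k) = -k^(3/2) + 20/k (n(k) = 2*((k*√k)/(-2) + 10/k) = 2*(k^(3/2)*(-½) + 10/k) = 2*(-k^(3/2)/2 + 10/k) = 2*(10/k - k^(3/2)/2) = -k^(3/2) + 20/k)
n(-5)*(-157) - 1549 = ((20 - (-5)^(5/2))/(-5))*(-157) - 1549 = -(20 - 25*I*√5)/5*(-157) - 1549 = (-4 + 5*I*√5)*(-157) - 1549 = (628 - 785*I*√5) - 1549 = -921 - 785*I*√5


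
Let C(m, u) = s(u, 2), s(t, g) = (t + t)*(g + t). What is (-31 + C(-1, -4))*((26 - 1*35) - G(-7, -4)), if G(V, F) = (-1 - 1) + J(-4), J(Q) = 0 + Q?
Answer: 45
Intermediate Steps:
s(t, g) = 2*t*(g + t) (s(t, g) = (2*t)*(g + t) = 2*t*(g + t))
J(Q) = Q
C(m, u) = 2*u*(2 + u)
G(V, F) = -6 (G(V, F) = (-1 - 1) - 4 = -2 - 4 = -6)
(-31 + C(-1, -4))*((26 - 1*35) - G(-7, -4)) = (-31 + 2*(-4)*(2 - 4))*((26 - 1*35) - 1*(-6)) = (-31 + 2*(-4)*(-2))*((26 - 35) + 6) = (-31 + 16)*(-9 + 6) = -15*(-3) = 45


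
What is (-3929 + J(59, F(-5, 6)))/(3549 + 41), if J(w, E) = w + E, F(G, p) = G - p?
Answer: -3881/3590 ≈ -1.0811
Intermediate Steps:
J(w, E) = E + w
(-3929 + J(59, F(-5, 6)))/(3549 + 41) = (-3929 + ((-5 - 1*6) + 59))/(3549 + 41) = (-3929 + ((-5 - 6) + 59))/3590 = (-3929 + (-11 + 59))*(1/3590) = (-3929 + 48)*(1/3590) = -3881*1/3590 = -3881/3590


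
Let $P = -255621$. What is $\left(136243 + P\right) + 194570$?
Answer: $75192$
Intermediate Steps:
$\left(136243 + P\right) + 194570 = \left(136243 - 255621\right) + 194570 = -119378 + 194570 = 75192$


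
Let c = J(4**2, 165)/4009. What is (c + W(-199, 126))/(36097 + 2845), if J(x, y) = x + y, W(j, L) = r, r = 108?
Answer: 433153/156118478 ≈ 0.0027745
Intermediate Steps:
W(j, L) = 108
c = 181/4009 (c = (4**2 + 165)/4009 = (16 + 165)*(1/4009) = 181*(1/4009) = 181/4009 ≈ 0.045148)
(c + W(-199, 126))/(36097 + 2845) = (181/4009 + 108)/(36097 + 2845) = (433153/4009)/38942 = (433153/4009)*(1/38942) = 433153/156118478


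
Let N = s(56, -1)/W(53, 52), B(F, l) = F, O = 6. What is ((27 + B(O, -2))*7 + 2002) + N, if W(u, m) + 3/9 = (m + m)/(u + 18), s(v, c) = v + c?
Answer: 549868/241 ≈ 2281.6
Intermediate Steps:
s(v, c) = c + v
W(u, m) = -1/3 + 2*m/(18 + u) (W(u, m) = -1/3 + (m + m)/(u + 18) = -1/3 + (2*m)/(18 + u) = -1/3 + 2*m/(18 + u))
N = 11715/241 (N = (-1 + 56)/(((-18 - 1*53 + 6*52)/(3*(18 + 53)))) = 55/(((1/3)*(-18 - 53 + 312)/71)) = 55/(((1/3)*(1/71)*241)) = 55/(241/213) = 55*(213/241) = 11715/241 ≈ 48.610)
((27 + B(O, -2))*7 + 2002) + N = ((27 + 6)*7 + 2002) + 11715/241 = (33*7 + 2002) + 11715/241 = (231 + 2002) + 11715/241 = 2233 + 11715/241 = 549868/241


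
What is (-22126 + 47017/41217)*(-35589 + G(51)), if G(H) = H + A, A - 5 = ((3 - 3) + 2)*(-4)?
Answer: 982138190025/1249 ≈ 7.8634e+8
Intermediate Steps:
A = -3 (A = 5 + ((3 - 3) + 2)*(-4) = 5 + (0 + 2)*(-4) = 5 + 2*(-4) = 5 - 8 = -3)
G(H) = -3 + H (G(H) = H - 3 = -3 + H)
(-22126 + 47017/41217)*(-35589 + G(51)) = (-22126 + 47017/41217)*(-35589 + (-3 + 51)) = (-22126 + 47017*(1/41217))*(-35589 + 48) = (-22126 + 47017/41217)*(-35541) = -911920325/41217*(-35541) = 982138190025/1249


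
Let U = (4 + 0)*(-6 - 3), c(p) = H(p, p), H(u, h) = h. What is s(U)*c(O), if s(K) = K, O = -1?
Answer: 36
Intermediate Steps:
c(p) = p
U = -36 (U = 4*(-9) = -36)
s(U)*c(O) = -36*(-1) = 36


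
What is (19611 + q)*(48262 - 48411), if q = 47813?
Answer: -10046176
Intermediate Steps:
(19611 + q)*(48262 - 48411) = (19611 + 47813)*(48262 - 48411) = 67424*(-149) = -10046176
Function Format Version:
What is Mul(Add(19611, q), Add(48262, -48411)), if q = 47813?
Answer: -10046176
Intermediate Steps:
Mul(Add(19611, q), Add(48262, -48411)) = Mul(Add(19611, 47813), Add(48262, -48411)) = Mul(67424, -149) = -10046176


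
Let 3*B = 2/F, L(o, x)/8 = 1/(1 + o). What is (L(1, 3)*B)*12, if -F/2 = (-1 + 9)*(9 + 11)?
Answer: -1/10 ≈ -0.10000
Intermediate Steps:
F = -320 (F = -2*(-1 + 9)*(9 + 11) = -16*20 = -2*160 = -320)
L(o, x) = 8/(1 + o)
B = -1/480 (B = (2/(-320))/3 = (2*(-1/320))/3 = (1/3)*(-1/160) = -1/480 ≈ -0.0020833)
(L(1, 3)*B)*12 = ((8/(1 + 1))*(-1/480))*12 = ((8/2)*(-1/480))*12 = ((8*(1/2))*(-1/480))*12 = (4*(-1/480))*12 = -1/120*12 = -1/10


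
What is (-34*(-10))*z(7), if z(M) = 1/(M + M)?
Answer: 170/7 ≈ 24.286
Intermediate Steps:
z(M) = 1/(2*M)
(-34*(-10))*z(7) = (-34*(-10))*((½)/7) = 340*((½)*(⅐)) = 340*(1/14) = 170/7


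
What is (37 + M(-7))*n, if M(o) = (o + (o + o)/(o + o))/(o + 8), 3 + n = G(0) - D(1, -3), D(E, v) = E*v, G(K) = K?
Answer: 0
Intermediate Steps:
n = 0 (n = -3 + (0 - (-3)) = -3 + (0 - 1*(-3)) = -3 + (0 + 3) = -3 + 3 = 0)
M(o) = (1 + o)/(8 + o) (M(o) = (o + (2*o)/((2*o)))/(8 + o) = (o + (2*o)*(1/(2*o)))/(8 + o) = (o + 1)/(8 + o) = (1 + o)/(8 + o))
(37 + M(-7))*n = (37 + (1 - 7)/(8 - 7))*0 = (37 - 6/1)*0 = (37 + 1*(-6))*0 = (37 - 6)*0 = 31*0 = 0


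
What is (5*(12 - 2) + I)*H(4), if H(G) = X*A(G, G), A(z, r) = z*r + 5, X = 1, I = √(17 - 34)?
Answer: 1050 + 21*I*√17 ≈ 1050.0 + 86.585*I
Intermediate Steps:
I = I*√17 (I = √(-17) = I*√17 ≈ 4.1231*I)
A(z, r) = 5 + r*z (A(z, r) = r*z + 5 = 5 + r*z)
H(G) = 5 + G² (H(G) = 1*(5 + G*G) = 1*(5 + G²) = 5 + G²)
(5*(12 - 2) + I)*H(4) = (5*(12 - 2) + I*√17)*(5 + 4²) = (5*10 + I*√17)*(5 + 16) = (50 + I*√17)*21 = 1050 + 21*I*√17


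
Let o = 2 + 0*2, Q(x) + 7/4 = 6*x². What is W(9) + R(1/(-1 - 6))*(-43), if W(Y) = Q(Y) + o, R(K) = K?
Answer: 13787/28 ≈ 492.39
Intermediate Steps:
Q(x) = -7/4 + 6*x²
o = 2 (o = 2 + 0 = 2)
W(Y) = ¼ + 6*Y² (W(Y) = (-7/4 + 6*Y²) + 2 = ¼ + 6*Y²)
W(9) + R(1/(-1 - 6))*(-43) = (¼ + 6*9²) - 43/(-1 - 6) = (¼ + 6*81) - 43/(-7) = (¼ + 486) - ⅐*(-43) = 1945/4 + 43/7 = 13787/28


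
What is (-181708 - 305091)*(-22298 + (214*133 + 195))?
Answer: -3095554841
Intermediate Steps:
(-181708 - 305091)*(-22298 + (214*133 + 195)) = -486799*(-22298 + (28462 + 195)) = -486799*(-22298 + 28657) = -486799*6359 = -3095554841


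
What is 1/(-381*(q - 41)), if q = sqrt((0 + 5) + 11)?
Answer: 1/14097 ≈ 7.0937e-5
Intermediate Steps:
q = 4 (q = sqrt(5 + 11) = sqrt(16) = 4)
1/(-381*(q - 41)) = 1/(-381*(4 - 41)) = 1/(-381*(-37)) = 1/14097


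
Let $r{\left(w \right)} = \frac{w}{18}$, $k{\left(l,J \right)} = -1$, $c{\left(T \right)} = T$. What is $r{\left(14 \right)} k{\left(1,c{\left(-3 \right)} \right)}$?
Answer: $- \frac{7}{9} \approx -0.77778$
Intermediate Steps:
$r{\left(w \right)} = \frac{w}{18}$ ($r{\left(w \right)} = w \frac{1}{18} = \frac{w}{18}$)
$r{\left(14 \right)} k{\left(1,c{\left(-3 \right)} \right)} = \frac{1}{18} \cdot 14 \left(-1\right) = \frac{7}{9} \left(-1\right) = - \frac{7}{9}$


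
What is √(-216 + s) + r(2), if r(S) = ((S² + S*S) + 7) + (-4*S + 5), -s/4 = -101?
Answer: 12 + 2*√47 ≈ 25.711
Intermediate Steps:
s = 404 (s = -4*(-101) = 404)
r(S) = 12 - 4*S + 2*S² (r(S) = ((S² + S²) + 7) + (5 - 4*S) = (2*S² + 7) + (5 - 4*S) = (7 + 2*S²) + (5 - 4*S) = 12 - 4*S + 2*S²)
√(-216 + s) + r(2) = √(-216 + 404) + (12 - 4*2 + 2*2²) = √188 + (12 - 8 + 2*4) = 2*√47 + (12 - 8 + 8) = 2*√47 + 12 = 12 + 2*√47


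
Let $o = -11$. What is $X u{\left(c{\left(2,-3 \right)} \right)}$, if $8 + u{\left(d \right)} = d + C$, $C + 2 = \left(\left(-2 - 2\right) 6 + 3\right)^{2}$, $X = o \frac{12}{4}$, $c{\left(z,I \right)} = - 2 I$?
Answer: $-14421$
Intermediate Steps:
$X = -33$ ($X = - 11 \cdot \frac{12}{4} = - 11 \cdot 12 \cdot \frac{1}{4} = \left(-11\right) 3 = -33$)
$C = 439$ ($C = -2 + \left(\left(-2 - 2\right) 6 + 3\right)^{2} = -2 + \left(\left(-4\right) 6 + 3\right)^{2} = -2 + \left(-24 + 3\right)^{2} = -2 + \left(-21\right)^{2} = -2 + 441 = 439$)
$u{\left(d \right)} = 431 + d$ ($u{\left(d \right)} = -8 + \left(d + 439\right) = -8 + \left(439 + d\right) = 431 + d$)
$X u{\left(c{\left(2,-3 \right)} \right)} = - 33 \left(431 - -6\right) = - 33 \left(431 + 6\right) = \left(-33\right) 437 = -14421$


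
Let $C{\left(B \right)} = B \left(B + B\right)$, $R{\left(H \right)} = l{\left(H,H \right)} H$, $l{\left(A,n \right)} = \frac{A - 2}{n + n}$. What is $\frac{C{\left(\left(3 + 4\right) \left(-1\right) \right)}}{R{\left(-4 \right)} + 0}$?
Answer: $- \frac{98}{3} \approx -32.667$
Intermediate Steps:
$l{\left(A,n \right)} = \frac{-2 + A}{2 n}$
$R{\left(H \right)} = -1 + \frac{H}{2}$ ($R{\left(H \right)} = \frac{-2 + H}{2 H} H = -1 + \frac{H}{2}$)
$C{\left(B \right)} = 2 B^{2}$ ($C{\left(B \right)} = B 2 B = 2 B^{2}$)
$\frac{C{\left(\left(3 + 4\right) \left(-1\right) \right)}}{R{\left(-4 \right)} + 0} = \frac{2 \left(\left(3 + 4\right) \left(-1\right)\right)^{2}}{\left(-1 + \frac{1}{2} \left(-4\right)\right) + 0} = \frac{2 \left(7 \left(-1\right)\right)^{2}}{\left(-1 - 2\right) + 0} = \frac{2 \left(-7\right)^{2}}{-3 + 0} = \frac{2 \cdot 49}{-3} = \left(- \frac{1}{3}\right) 98 = - \frac{98}{3}$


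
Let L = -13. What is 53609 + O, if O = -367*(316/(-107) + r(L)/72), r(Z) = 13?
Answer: 420843223/7704 ≈ 54627.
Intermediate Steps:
O = 7839487/7704 (O = -367*(316/(-107) + 13/72) = -367*(316*(-1/107) + 13*(1/72)) = -367*(-316/107 + 13/72) = -367*(-21361/7704) = 7839487/7704 ≈ 1017.6)
53609 + O = 53609 + 7839487/7704 = 420843223/7704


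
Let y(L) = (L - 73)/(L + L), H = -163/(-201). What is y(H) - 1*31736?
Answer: -5180223/163 ≈ -31781.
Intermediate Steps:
H = 163/201 (H = -163*(-1/201) = 163/201 ≈ 0.81095)
y(L) = (-73 + L)/(2*L) (y(L) = (-73 + L)/((2*L)) = (-73 + L)*(1/(2*L)) = (-73 + L)/(2*L))
y(H) - 1*31736 = (-73 + 163/201)/(2*(163/201)) - 1*31736 = (½)*(201/163)*(-14510/201) - 31736 = -7255/163 - 31736 = -5180223/163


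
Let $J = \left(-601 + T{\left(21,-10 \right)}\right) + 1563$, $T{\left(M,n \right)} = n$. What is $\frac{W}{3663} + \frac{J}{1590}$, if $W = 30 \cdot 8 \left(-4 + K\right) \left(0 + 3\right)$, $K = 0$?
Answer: $- \frac{60668}{323565} \approx -0.1875$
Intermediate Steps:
$J = 952$ ($J = \left(-601 - 10\right) + 1563 = -611 + 1563 = 952$)
$W = -2880$ ($W = 30 \cdot 8 \left(-4 + 0\right) \left(0 + 3\right) = 30 \cdot 8 \left(\left(-4\right) 3\right) = 30 \cdot 8 \left(-12\right) = 30 \left(-96\right) = -2880$)
$\frac{W}{3663} + \frac{J}{1590} = - \frac{2880}{3663} + \frac{952}{1590} = \left(-2880\right) \frac{1}{3663} + 952 \cdot \frac{1}{1590} = - \frac{320}{407} + \frac{476}{795} = - \frac{60668}{323565}$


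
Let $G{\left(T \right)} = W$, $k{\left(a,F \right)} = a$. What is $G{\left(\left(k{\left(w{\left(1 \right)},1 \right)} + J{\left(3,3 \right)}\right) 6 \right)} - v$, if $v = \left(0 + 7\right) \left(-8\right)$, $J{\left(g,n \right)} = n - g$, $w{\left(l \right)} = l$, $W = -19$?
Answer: $37$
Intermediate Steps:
$G{\left(T \right)} = -19$
$v = -56$ ($v = 7 \left(-8\right) = -56$)
$G{\left(\left(k{\left(w{\left(1 \right)},1 \right)} + J{\left(3,3 \right)}\right) 6 \right)} - v = -19 - -56 = -19 + 56 = 37$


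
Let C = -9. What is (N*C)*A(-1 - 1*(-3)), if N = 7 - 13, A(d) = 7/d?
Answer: 189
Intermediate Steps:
N = -6
(N*C)*A(-1 - 1*(-3)) = (-6*(-9))*(7/(-1 - 1*(-3))) = 54*(7/(-1 + 3)) = 54*(7/2) = 189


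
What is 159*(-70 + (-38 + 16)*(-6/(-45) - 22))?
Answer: 326798/5 ≈ 65360.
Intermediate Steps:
159*(-70 + (-38 + 16)*(-6/(-45) - 22)) = 159*(-70 - 22*(-6*(-1/45) - 22)) = 159*(-70 - 22*(2/15 - 22)) = 159*(-70 - 22*(-328/15)) = 159*(-70 + 7216/15) = 159*(6166/15) = 326798/5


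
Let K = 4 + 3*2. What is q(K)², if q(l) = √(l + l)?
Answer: 20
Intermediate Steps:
K = 10 (K = 4 + 6 = 10)
q(l) = √2*√l (q(l) = √(2*l) = √2*√l)
q(K)² = (√2*√10)² = (2*√5)² = 20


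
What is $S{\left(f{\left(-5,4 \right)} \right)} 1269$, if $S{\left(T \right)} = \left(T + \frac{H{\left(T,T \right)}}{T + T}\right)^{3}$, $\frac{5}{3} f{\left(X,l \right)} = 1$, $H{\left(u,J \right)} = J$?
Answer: $\frac{1689039}{1000} \approx 1689.0$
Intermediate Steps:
$f{\left(X,l \right)} = \frac{3}{5}$ ($f{\left(X,l \right)} = \frac{3}{5} \cdot 1 = \frac{3}{5}$)
$S{\left(T \right)} = \left(\frac{1}{2} + T\right)^{3}$ ($S{\left(T \right)} = \left(T + \frac{T}{T + T}\right)^{3} = \left(T + \frac{T}{2 T}\right)^{3} = \left(T + T \frac{1}{2 T}\right)^{3} = \left(T + \frac{1}{2}\right)^{3} = \left(\frac{1}{2} + T\right)^{3}$)
$S{\left(f{\left(-5,4 \right)} \right)} 1269 = \frac{\left(1 + 2 \cdot \frac{3}{5}\right)^{3}}{8} \cdot 1269 = \frac{\left(1 + \frac{6}{5}\right)^{3}}{8} \cdot 1269 = \frac{\left(\frac{11}{5}\right)^{3}}{8} \cdot 1269 = \frac{1}{8} \cdot \frac{1331}{125} \cdot 1269 = \frac{1331}{1000} \cdot 1269 = \frac{1689039}{1000}$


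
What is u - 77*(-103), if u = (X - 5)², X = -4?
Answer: 8012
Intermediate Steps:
u = 81 (u = (-4 - 5)² = (-9)² = 81)
u - 77*(-103) = 81 - 77*(-103) = 81 + 7931 = 8012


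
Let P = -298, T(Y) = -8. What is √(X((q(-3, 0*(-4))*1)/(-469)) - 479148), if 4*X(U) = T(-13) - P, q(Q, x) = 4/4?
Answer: I*√1916302/2 ≈ 692.15*I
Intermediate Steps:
q(Q, x) = 1 (q(Q, x) = 4*(¼) = 1)
X(U) = 145/2 (X(U) = (-8 - 1*(-298))/4 = (-8 + 298)/4 = (¼)*290 = 145/2)
√(X((q(-3, 0*(-4))*1)/(-469)) - 479148) = √(145/2 - 479148) = √(-958151/2) = I*√1916302/2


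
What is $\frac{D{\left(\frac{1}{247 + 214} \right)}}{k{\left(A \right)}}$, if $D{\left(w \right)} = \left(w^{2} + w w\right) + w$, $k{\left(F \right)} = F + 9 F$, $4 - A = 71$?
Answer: $- \frac{463}{142389070} \approx -3.2517 \cdot 10^{-6}$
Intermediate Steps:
$A = -67$ ($A = 4 - 71 = -67$)
$k{\left(F \right)} = 10 F$
$D{\left(w \right)} = w + 2 w^{2}$ ($D{\left(w \right)} = \left(w^{2} + w^{2}\right) + w = 2 w^{2} + w = w + 2 w^{2}$)
$\frac{D{\left(\frac{1}{247 + 214} \right)}}{k{\left(A \right)}} = \frac{\frac{1}{247 + 214} \left(1 + \frac{2}{247 + 214}\right)}{10 \left(-67\right)} = \frac{\frac{1}{461} \left(1 + \frac{2}{461}\right)}{-670} = \frac{1 + 2 \cdot \frac{1}{461}}{461} \left(- \frac{1}{670}\right) = \frac{1 + \frac{2}{461}}{461} \left(- \frac{1}{670}\right) = \frac{1}{461} \cdot \frac{463}{461} \left(- \frac{1}{670}\right) = \frac{463}{212521} \left(- \frac{1}{670}\right) = - \frac{463}{142389070}$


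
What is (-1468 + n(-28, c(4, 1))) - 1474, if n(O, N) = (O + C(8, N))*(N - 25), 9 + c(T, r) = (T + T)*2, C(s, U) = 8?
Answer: -2582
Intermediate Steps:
c(T, r) = -9 + 4*T (c(T, r) = -9 + (T + T)*2 = -9 + (2*T)*2 = -9 + 4*T)
n(O, N) = (-25 + N)*(8 + O) (n(O, N) = (O + 8)*(N - 25) = (8 + O)*(-25 + N) = (-25 + N)*(8 + O))
(-1468 + n(-28, c(4, 1))) - 1474 = (-1468 + (-200 - 25*(-28) + 8*(-9 + 4*4) + (-9 + 4*4)*(-28))) - 1474 = (-1468 + (-200 + 700 + 8*(-9 + 16) + (-9 + 16)*(-28))) - 1474 = (-1468 + (-200 + 700 + 8*7 + 7*(-28))) - 1474 = (-1468 + (-200 + 700 + 56 - 196)) - 1474 = (-1468 + 360) - 1474 = -1108 - 1474 = -2582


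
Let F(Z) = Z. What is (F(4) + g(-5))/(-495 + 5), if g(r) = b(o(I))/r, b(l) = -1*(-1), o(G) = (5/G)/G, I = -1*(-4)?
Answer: -19/2450 ≈ -0.0077551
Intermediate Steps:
I = 4
o(G) = 5/G**2
b(l) = 1
g(r) = 1/r
(F(4) + g(-5))/(-495 + 5) = (4 + 1/(-5))/(-495 + 5) = (4 - 1/5)/(-490) = (19/5)*(-1/490) = -19/2450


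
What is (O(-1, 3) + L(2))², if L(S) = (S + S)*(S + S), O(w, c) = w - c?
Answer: 144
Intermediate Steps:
L(S) = 4*S² (L(S) = (2*S)*(2*S) = 4*S²)
(O(-1, 3) + L(2))² = ((-1 - 1*3) + 4*2²)² = ((-1 - 3) + 4*4)² = (-4 + 16)² = 12² = 144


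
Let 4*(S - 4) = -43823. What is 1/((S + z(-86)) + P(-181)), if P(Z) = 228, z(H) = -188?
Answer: -4/43647 ≈ -9.1644e-5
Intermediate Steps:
S = -43807/4 (S = 4 + (¼)*(-43823) = 4 - 43823/4 = -43807/4 ≈ -10952.)
1/((S + z(-86)) + P(-181)) = 1/((-43807/4 - 188) + 228) = 1/(-44559/4 + 228) = 1/(-43647/4) = -4/43647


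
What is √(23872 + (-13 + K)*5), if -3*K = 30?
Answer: √23757 ≈ 154.13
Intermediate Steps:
K = -10 (K = -⅓*30 = -10)
√(23872 + (-13 + K)*5) = √(23872 + (-13 - 10)*5) = √(23872 - 23*5) = √(23872 - 115) = √23757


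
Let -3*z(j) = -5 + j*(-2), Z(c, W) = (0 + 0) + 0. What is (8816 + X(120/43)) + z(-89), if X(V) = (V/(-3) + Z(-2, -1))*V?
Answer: 48568075/5547 ≈ 8755.7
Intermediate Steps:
Z(c, W) = 0 (Z(c, W) = 0 + 0 = 0)
z(j) = 5/3 + 2*j/3 (z(j) = -(-5 + j*(-2))/3 = -(-5 - 2*j)/3 = 5/3 + 2*j/3)
X(V) = -V**2/3 (X(V) = (V/(-3) + 0)*V = (V*(-1/3) + 0)*V = (-V/3 + 0)*V = (-V/3)*V = -V**2/3)
(8816 + X(120/43)) + z(-89) = (8816 - (120/43)**2/3) + (5/3 + (2/3)*(-89)) = (8816 - (120*(1/43))**2/3) + (5/3 - 178/3) = (8816 - (120/43)**2/3) - 173/3 = (8816 - 1/3*14400/1849) - 173/3 = (8816 - 4800/1849) - 173/3 = 16295984/1849 - 173/3 = 48568075/5547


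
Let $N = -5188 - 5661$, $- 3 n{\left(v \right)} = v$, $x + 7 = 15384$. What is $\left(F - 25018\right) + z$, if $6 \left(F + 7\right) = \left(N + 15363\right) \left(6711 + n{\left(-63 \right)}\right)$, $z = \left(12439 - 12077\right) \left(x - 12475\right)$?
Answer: $6090207$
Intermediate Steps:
$x = 15377$ ($x = -7 + 15384 = 15377$)
$z = 1050524$ ($z = \left(12439 - 12077\right) \left(15377 - 12475\right) = 362 \cdot 2902 = 1050524$)
$n{\left(v \right)} = - \frac{v}{3}$
$N = -10849$ ($N = -5188 - 5661 = -10849$)
$F = 5064701$ ($F = -7 + \frac{\left(-10849 + 15363\right) \left(6711 - -21\right)}{6} = -7 + \frac{4514 \left(6711 + 21\right)}{6} = -7 + \frac{4514 \cdot 6732}{6} = -7 + \frac{1}{6} \cdot 30388248 = -7 + 5064708 = 5064701$)
$\left(F - 25018\right) + z = \left(5064701 - 25018\right) + 1050524 = 5039683 + 1050524 = 6090207$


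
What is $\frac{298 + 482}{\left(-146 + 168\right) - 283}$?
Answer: $- \frac{260}{87} \approx -2.9885$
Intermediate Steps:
$\frac{298 + 482}{\left(-146 + 168\right) - 283} = \frac{780}{22 - 283} = \frac{780}{-261} = 780 \left(- \frac{1}{261}\right) = - \frac{260}{87}$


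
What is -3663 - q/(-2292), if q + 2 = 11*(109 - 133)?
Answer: -4197931/1146 ≈ -3663.1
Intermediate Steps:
q = -266 (q = -2 + 11*(109 - 133) = -2 + 11*(-24) = -2 - 264 = -266)
-3663 - q/(-2292) = -3663 - (-266)/(-2292) = -3663 - (-266)*(-1)/2292 = -3663 - 1*133/1146 = -3663 - 133/1146 = -4197931/1146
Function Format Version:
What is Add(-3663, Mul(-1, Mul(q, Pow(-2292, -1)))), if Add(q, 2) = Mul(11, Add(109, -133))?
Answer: Rational(-4197931, 1146) ≈ -3663.1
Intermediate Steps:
q = -266 (q = Add(-2, Mul(11, Add(109, -133))) = Add(-2, Mul(11, -24)) = Add(-2, -264) = -266)
Add(-3663, Mul(-1, Mul(q, Pow(-2292, -1)))) = Add(-3663, Mul(-1, Mul(-266, Pow(-2292, -1)))) = Add(-3663, Mul(-1, Mul(-266, Rational(-1, 2292)))) = Add(-3663, Mul(-1, Rational(133, 1146))) = Add(-3663, Rational(-133, 1146)) = Rational(-4197931, 1146)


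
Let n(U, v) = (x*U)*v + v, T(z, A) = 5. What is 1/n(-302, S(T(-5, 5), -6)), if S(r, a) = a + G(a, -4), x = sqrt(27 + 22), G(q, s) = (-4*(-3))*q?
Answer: 1/164814 ≈ 6.0674e-6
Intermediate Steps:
G(q, s) = 12*q
x = 7 (x = sqrt(49) = 7)
S(r, a) = 13*a (S(r, a) = a + 12*a = 13*a)
n(U, v) = v + 7*U*v (n(U, v) = (7*U)*v + v = 7*U*v + v = v + 7*U*v)
1/n(-302, S(T(-5, 5), -6)) = 1/((13*(-6))*(1 + 7*(-302))) = 1/(-78*(1 - 2114)) = 1/(-78*(-2113)) = 1/164814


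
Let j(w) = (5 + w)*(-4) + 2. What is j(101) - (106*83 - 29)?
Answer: -9191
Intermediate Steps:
j(w) = -18 - 4*w (j(w) = (-20 - 4*w) + 2 = -18 - 4*w)
j(101) - (106*83 - 29) = (-18 - 4*101) - (106*83 - 29) = (-18 - 404) - (8798 - 29) = -422 - 1*8769 = -422 - 8769 = -9191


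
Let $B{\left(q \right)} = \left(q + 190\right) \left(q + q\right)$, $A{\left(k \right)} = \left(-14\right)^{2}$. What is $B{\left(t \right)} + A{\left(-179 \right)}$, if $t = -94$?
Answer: $-17852$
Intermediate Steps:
$A{\left(k \right)} = 196$
$B{\left(q \right)} = 2 q \left(190 + q\right)$ ($B{\left(q \right)} = \left(190 + q\right) 2 q = 2 q \left(190 + q\right)$)
$B{\left(t \right)} + A{\left(-179 \right)} = 2 \left(-94\right) \left(190 - 94\right) + 196 = 2 \left(-94\right) 96 + 196 = -18048 + 196 = -17852$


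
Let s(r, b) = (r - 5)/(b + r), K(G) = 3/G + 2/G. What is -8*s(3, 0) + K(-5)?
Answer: 13/3 ≈ 4.3333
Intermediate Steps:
K(G) = 5/G
s(r, b) = (-5 + r)/(b + r)
-8*s(3, 0) + K(-5) = -8*(-5 + 3)/(0 + 3) + 5/(-5) = -8*(-2)/3 + 5*(-1/5) = -8*(-2)/3 - 1 = -8*(-2/3) - 1 = 16/3 - 1 = 13/3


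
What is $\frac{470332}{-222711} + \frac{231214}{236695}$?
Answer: $- \frac{59831331586}{52714580145} \approx -1.135$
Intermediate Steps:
$\frac{470332}{-222711} + \frac{231214}{236695} = 470332 \left(- \frac{1}{222711}\right) + 231214 \cdot \frac{1}{236695} = - \frac{470332}{222711} + \frac{231214}{236695} = - \frac{59831331586}{52714580145}$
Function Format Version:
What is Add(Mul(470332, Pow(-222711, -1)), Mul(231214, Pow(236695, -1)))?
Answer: Rational(-59831331586, 52714580145) ≈ -1.1350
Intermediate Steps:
Add(Mul(470332, Pow(-222711, -1)), Mul(231214, Pow(236695, -1))) = Add(Mul(470332, Rational(-1, 222711)), Mul(231214, Rational(1, 236695))) = Add(Rational(-470332, 222711), Rational(231214, 236695)) = Rational(-59831331586, 52714580145)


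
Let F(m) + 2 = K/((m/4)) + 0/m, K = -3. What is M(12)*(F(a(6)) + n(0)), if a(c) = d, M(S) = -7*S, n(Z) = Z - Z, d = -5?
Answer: -168/5 ≈ -33.600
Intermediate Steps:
n(Z) = 0
a(c) = -5
F(m) = -2 - 12/m (F(m) = -2 + (-3*4/m + 0/m) = -2 + (-3*4/m + 0) = -2 + (-12/m + 0) = -2 - 12/m)
M(12)*(F(a(6)) + n(0)) = (-7*12)*((-2 - 12/(-5)) + 0) = -84*((-2 - 12*(-⅕)) + 0) = -84*((-2 + 12/5) + 0) = -84*(⅖ + 0) = -84*⅖ = -168/5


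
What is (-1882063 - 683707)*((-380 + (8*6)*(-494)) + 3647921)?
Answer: -9297911733330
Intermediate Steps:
(-1882063 - 683707)*((-380 + (8*6)*(-494)) + 3647921) = -2565770*((-380 + 48*(-494)) + 3647921) = -2565770*((-380 - 23712) + 3647921) = -2565770*(-24092 + 3647921) = -2565770*3623829 = -9297911733330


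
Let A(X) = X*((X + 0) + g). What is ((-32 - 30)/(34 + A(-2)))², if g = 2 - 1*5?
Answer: 961/484 ≈ 1.9855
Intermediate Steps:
g = -3 (g = 2 - 5 = -3)
A(X) = X*(-3 + X) (A(X) = X*((X + 0) - 3) = X*(X - 3) = X*(-3 + X))
((-32 - 30)/(34 + A(-2)))² = ((-32 - 30)/(34 - 2*(-3 - 2)))² = (-62/(34 - 2*(-5)))² = (-62/(34 + 10))² = (-62/44)² = (-62*1/44)² = (-31/22)² = 961/484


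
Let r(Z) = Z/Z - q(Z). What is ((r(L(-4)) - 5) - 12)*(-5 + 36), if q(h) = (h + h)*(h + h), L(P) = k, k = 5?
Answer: -3596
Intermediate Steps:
L(P) = 5
q(h) = 4*h² (q(h) = (2*h)*(2*h) = 4*h²)
r(Z) = 1 - 4*Z² (r(Z) = Z/Z - 4*Z² = 1 - 4*Z²)
((r(L(-4)) - 5) - 12)*(-5 + 36) = (((1 - 4*5²) - 5) - 12)*(-5 + 36) = (((1 - 4*25) - 5) - 12)*31 = (((1 - 100) - 5) - 12)*31 = ((-99 - 5) - 12)*31 = (-104 - 12)*31 = -116*31 = -3596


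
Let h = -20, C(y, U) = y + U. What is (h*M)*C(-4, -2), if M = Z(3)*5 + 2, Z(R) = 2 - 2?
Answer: 240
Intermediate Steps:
C(y, U) = U + y
Z(R) = 0
M = 2 (M = 0*5 + 2 = 0 + 2 = 2)
(h*M)*C(-4, -2) = (-20*2)*(-2 - 4) = -40*(-6) = 240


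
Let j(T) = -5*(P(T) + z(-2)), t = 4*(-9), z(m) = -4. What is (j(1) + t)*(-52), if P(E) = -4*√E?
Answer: -208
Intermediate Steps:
t = -36
j(T) = 20 + 20*√T (j(T) = -5*(-4*√T - 4) = -5*(-4 - 4*√T) = 20 + 20*√T)
(j(1) + t)*(-52) = ((20 + 20*√1) - 36)*(-52) = ((20 + 20*1) - 36)*(-52) = ((20 + 20) - 36)*(-52) = (40 - 36)*(-52) = 4*(-52) = -208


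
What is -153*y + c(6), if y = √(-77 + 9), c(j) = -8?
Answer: -8 - 306*I*√17 ≈ -8.0 - 1261.7*I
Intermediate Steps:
y = 2*I*√17 (y = √(-68) = 2*I*√17 ≈ 8.2462*I)
-153*y + c(6) = -306*I*√17 - 8 = -8 - 306*I*√17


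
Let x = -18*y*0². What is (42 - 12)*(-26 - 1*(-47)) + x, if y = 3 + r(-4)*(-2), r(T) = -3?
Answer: 630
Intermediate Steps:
y = 9 (y = 3 - 3*(-2) = 3 + 6 = 9)
x = 0 (x = -18*9*0² = -162*0 = 0)
(42 - 12)*(-26 - 1*(-47)) + x = (42 - 12)*(-26 - 1*(-47)) + 0 = 30*(-26 + 47) + 0 = 30*21 + 0 = 630 + 0 = 630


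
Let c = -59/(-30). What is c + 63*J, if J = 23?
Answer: 43529/30 ≈ 1451.0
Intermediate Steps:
c = 59/30 (c = -59*(-1/30) = 59/30 ≈ 1.9667)
c + 63*J = 59/30 + 63*23 = 59/30 + 1449 = 43529/30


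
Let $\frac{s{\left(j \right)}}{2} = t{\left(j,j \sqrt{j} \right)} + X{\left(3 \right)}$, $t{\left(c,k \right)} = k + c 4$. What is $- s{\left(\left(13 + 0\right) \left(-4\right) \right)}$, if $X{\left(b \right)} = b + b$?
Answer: $404 + 208 i \sqrt{13} \approx 404.0 + 749.96 i$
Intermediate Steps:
$t{\left(c,k \right)} = k + 4 c$
$X{\left(b \right)} = 2 b$
$s{\left(j \right)} = 12 + 2 j^{\frac{3}{2}} + 8 j$ ($s{\left(j \right)} = 2 \left(\left(j \sqrt{j} + 4 j\right) + 2 \cdot 3\right) = 2 \left(\left(j^{\frac{3}{2}} + 4 j\right) + 6\right) = 2 \left(6 + j^{\frac{3}{2}} + 4 j\right) = 12 + 2 j^{\frac{3}{2}} + 8 j$)
$- s{\left(\left(13 + 0\right) \left(-4\right) \right)} = - (12 + 2 \left(\left(13 + 0\right) \left(-4\right)\right)^{\frac{3}{2}} + 8 \left(13 + 0\right) \left(-4\right)) = - (12 + 2 \left(13 \left(-4\right)\right)^{\frac{3}{2}} + 8 \cdot 13 \left(-4\right)) = - (12 + 2 \left(-52\right)^{\frac{3}{2}} + 8 \left(-52\right)) = - (12 + 2 \left(- 104 i \sqrt{13}\right) - 416) = - (12 - 208 i \sqrt{13} - 416) = - (-404 - 208 i \sqrt{13}) = 404 + 208 i \sqrt{13}$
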